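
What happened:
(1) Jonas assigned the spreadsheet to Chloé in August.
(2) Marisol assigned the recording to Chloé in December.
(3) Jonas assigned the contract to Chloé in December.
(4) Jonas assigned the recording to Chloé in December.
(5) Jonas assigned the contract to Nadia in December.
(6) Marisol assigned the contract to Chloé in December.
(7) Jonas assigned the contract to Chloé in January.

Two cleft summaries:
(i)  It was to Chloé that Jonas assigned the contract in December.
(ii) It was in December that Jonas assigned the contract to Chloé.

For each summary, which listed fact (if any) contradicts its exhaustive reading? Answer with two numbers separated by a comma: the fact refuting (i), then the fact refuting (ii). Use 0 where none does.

5, 7

(i): focus "Chloé". Looking for same agent, thing, setting (Jonas / the contract / in December) with some other recipient — fact (5) has Nadia there. Refuted.
(ii): focus "in December". Looking for same agent, thing, recipient (Jonas / the contract / Chloé) with some other setting — fact (7) has in January there. Refuted.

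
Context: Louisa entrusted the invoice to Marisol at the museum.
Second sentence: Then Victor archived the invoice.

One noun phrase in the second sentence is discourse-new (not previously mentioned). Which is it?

Victor

"the invoice" in the second sentence is given — already mentioned in the context.
"Victor" has no antecedent in the context; it is discourse-new.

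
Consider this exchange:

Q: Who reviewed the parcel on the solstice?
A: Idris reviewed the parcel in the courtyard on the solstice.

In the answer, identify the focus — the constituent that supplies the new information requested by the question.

The wh-word "who" asks about the subject (agent).
In the answer, "the parcel" and "on the solstice" are given — repeated from the question.
"in the courtyard" is also new, but it specifies the location, which is not what the question asks about — so it is not the focus.
The constituent filling the subject (agent) gap is "Idris"; that is the focus.

Idris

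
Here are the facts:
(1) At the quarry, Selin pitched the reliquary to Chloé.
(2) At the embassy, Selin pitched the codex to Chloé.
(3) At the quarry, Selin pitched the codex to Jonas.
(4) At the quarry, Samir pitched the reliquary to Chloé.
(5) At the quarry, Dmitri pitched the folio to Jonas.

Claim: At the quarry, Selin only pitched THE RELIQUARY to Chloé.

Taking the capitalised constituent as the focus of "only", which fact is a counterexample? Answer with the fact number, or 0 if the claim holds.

The capitals mark "the reliquary" as focus. So "only" rules out other things, with the rest (agent = Selin, recipient = Chloé, setting = at the quarry) as background.
No fact matches agent = Selin, recipient = Chloé, setting = at the quarry with a different thing — every other fact differs on at least one backgrounded slot. So no fact refutes it.

0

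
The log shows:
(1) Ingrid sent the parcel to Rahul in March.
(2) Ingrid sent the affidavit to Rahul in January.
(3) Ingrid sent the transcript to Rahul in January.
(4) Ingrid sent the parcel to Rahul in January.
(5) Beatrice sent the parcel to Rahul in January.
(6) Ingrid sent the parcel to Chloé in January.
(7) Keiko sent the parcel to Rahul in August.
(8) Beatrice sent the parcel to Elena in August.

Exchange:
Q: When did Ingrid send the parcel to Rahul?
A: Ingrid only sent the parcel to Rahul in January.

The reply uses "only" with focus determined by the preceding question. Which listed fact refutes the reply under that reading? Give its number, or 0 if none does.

1

The question "When did ...?" targets the setting, so in the reply the focus falls on "in January".
So "only" ranges over settings; the rest (agent = Ingrid, thing = the parcel, recipient = Rahul) is presupposed.
Fact (1) shares the background with a different setting (in March) — counterexample.
(Fact (6) would refute a reading with focus on the recipient — but that is not what the question asks.)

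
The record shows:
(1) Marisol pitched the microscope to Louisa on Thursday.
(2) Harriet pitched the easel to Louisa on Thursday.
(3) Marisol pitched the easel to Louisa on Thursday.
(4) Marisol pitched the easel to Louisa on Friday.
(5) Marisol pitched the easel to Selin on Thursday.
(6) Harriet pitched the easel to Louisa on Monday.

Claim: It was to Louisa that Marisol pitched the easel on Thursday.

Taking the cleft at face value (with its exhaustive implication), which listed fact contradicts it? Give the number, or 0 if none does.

Focus of the cleft: "Louisa" (the recipient). Presupposed background: same agent, thing, setting (Marisol / the easel / on Thursday).
Exhaustivity: Louisa is the only recipient satisfying that background.
But fact (5) also has same agent, thing, setting (Marisol / the easel / on Thursday), with recipient = Selin — so the exhaustive reading fails.

5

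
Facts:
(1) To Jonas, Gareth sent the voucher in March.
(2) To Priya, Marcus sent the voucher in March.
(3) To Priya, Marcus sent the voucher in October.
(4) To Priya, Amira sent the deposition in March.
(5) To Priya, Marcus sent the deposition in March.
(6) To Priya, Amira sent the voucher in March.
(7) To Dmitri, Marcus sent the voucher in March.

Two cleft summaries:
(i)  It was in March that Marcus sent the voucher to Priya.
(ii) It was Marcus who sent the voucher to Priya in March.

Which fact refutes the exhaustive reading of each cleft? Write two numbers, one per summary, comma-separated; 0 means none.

3, 6

Summary (i) focuses "in March" (the setting); background Marcus as agent and the voucher as thing and Priya as recipient. Fact (3) matches that background with setting = in October — refutes (i).
Summary (ii) focuses "Marcus" (the agent); background the voucher as thing and Priya as recipient and in March as setting. Fact (6) matches that background with agent = Amira — refutes (ii).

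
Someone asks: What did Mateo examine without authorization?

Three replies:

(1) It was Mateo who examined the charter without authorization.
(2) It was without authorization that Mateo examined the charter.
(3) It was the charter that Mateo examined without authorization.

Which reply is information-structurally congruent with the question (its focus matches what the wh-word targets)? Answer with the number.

The question word "what" targets the direct object.
Option (1) clefts "Mateo" — the subject (agent), not what was asked.
Option (2) clefts "without authorization" — the manner, not what was asked.
Option (3) clefts "the charter" — that matches what the question asks about.
So the congruent reply is (3).

3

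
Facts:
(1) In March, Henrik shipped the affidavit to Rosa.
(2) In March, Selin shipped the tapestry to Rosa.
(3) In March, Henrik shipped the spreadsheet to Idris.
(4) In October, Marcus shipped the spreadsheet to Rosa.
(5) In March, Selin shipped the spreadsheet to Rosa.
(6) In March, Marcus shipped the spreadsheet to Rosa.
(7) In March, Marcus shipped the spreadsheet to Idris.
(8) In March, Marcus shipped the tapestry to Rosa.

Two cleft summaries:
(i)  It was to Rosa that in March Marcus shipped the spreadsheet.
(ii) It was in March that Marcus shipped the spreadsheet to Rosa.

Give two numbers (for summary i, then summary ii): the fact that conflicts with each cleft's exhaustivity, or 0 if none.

(i): focus "Rosa". Looking for agent = Marcus, thing = the spreadsheet, setting = in March with some other recipient — fact (7) has Idris there. Refuted.
(ii): focus "in March". Looking for agent = Marcus, thing = the spreadsheet, recipient = Rosa with some other setting — fact (4) has in October there. Refuted.

7, 4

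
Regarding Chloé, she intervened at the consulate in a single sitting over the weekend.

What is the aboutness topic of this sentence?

The construction explicitly marks "Chloé" as what the sentence is about — the topic.
The remainder of the clause is the comment (what is said about the topic).

Chloé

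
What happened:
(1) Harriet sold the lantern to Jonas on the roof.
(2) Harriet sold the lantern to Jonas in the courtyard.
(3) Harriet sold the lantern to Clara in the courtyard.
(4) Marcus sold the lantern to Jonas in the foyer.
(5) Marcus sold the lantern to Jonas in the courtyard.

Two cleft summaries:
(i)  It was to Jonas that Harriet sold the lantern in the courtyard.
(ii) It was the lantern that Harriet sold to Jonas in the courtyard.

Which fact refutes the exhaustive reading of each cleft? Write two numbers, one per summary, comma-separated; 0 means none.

Summary (i) focuses "Jonas" (the recipient); background same agent, thing, setting (Harriet / the lantern / in the courtyard). Fact (3) matches that background with recipient = Clara — refutes (i).
Summary (ii) focuses "the lantern" (the thing); background same agent, recipient, setting (Harriet / Jonas / in the courtyard). No fact matches that background with a different thing, so 0.

3, 0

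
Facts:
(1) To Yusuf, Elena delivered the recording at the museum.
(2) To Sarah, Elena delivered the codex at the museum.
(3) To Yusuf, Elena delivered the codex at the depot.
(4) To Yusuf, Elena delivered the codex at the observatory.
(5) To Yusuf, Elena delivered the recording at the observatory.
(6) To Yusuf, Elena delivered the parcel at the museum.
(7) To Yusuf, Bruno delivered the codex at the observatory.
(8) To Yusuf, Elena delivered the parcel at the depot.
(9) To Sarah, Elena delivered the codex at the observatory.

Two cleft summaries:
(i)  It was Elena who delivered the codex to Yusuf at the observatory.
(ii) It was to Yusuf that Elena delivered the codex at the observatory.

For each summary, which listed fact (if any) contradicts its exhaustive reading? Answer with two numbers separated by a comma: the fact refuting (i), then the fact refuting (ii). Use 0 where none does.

(i): focus "Elena". Looking for the codex as thing and Yusuf as recipient and at the observatory as setting with some other agent — fact (7) has Bruno there. Refuted.
(ii): focus "Yusuf". Looking for Elena as agent and the codex as thing and at the observatory as setting with some other recipient — fact (9) has Sarah there. Refuted.

7, 9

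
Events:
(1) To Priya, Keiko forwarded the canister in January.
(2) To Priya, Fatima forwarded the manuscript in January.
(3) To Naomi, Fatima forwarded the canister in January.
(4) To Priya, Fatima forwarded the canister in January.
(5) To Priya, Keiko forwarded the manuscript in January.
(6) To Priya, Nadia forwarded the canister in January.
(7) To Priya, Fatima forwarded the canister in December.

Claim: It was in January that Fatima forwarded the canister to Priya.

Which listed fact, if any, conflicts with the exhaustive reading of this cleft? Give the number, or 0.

Focus of the cleft: "in January" (the setting). Presupposed background: same agent, thing, recipient (Fatima / the canister / Priya).
The exhaustive reading says no other setting fits that background.
Fact (7) shares the background but with setting = in December; exhaustivity is violated.

7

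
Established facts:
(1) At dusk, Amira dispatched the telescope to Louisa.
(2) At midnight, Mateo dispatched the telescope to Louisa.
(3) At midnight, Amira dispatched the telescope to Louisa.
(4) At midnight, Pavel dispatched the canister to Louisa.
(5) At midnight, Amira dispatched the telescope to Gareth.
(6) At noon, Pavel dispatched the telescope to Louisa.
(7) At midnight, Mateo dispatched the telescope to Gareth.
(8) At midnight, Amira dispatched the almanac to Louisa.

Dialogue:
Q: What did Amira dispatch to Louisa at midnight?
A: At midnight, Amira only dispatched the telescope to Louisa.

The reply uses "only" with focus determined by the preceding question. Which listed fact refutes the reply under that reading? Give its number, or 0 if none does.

8

The question "What did ...?" targets the thing, so in the reply the focus falls on "the telescope".
"Only" then excludes alternative things while the background — Amira as agent and Louisa as recipient and at midnight as setting — is held fixed.
Fact (8) keeps Amira as agent and Louisa as recipient and at midnight as setting but has thing = the almanac; that refutes the reply.
(Fact (5) would refute a reading with focus on the recipient — but that is not what the question asks.)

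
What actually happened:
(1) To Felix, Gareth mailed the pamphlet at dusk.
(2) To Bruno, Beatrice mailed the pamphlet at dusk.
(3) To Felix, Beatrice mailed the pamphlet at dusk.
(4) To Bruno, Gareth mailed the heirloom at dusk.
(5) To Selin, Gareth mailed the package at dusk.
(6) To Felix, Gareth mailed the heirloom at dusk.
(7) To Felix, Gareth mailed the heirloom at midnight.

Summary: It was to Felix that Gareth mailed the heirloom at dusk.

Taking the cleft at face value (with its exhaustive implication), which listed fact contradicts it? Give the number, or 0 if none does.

4

Focus of the cleft: "Felix" (the recipient). Presupposed background: agent = Gareth, thing = the heirloom, setting = at dusk.
The exhaustive reading says no other recipient fits that background.
Fact (4) shares the background but with recipient = Bruno; exhaustivity is violated.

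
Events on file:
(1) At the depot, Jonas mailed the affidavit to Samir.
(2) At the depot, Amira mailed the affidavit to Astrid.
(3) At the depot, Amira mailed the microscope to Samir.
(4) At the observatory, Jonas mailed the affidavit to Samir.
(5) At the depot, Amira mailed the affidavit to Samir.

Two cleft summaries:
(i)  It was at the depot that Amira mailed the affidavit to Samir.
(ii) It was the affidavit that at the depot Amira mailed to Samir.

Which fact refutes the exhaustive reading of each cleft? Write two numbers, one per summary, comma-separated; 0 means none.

Summary (i) focuses "at the depot" (the setting); background Amira as agent and the affidavit as thing and Samir as recipient. No fact matches that background with a different setting, so 0.
Summary (ii) focuses "the affidavit" (the thing); background Amira as agent and Samir as recipient and at the depot as setting. Fact (3) matches that background with thing = the microscope — refutes (ii).

0, 3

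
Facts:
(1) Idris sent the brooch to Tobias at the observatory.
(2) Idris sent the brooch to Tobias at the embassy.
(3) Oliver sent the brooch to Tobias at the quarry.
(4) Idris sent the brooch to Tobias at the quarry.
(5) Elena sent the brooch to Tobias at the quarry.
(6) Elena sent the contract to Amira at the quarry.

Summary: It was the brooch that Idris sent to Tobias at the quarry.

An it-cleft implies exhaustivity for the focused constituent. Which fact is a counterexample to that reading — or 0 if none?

0

Focus of the cleft: "the brooch" (the thing). Presupposed background: Idris as agent and Tobias as recipient and at the quarry as setting.
The exhaustive reading says no other thing fits that background.
Every other fact differs from the presupposition on some backgrounded slot, so none challenges the exhaustivity.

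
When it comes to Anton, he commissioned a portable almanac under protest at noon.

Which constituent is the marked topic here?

The construction explicitly marks "Anton" as what the sentence is about — the topic.
The remainder of the clause is the comment (what is said about the topic).

Anton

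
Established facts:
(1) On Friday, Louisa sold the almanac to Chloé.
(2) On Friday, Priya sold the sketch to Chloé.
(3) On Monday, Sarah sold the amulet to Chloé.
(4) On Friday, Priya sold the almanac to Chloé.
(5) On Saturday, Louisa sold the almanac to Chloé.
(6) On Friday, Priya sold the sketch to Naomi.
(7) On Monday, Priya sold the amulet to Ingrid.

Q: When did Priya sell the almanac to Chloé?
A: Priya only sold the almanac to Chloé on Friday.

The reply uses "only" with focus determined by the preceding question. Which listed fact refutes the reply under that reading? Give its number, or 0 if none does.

The question "When did ...?" targets the setting, so in the reply the focus falls on "on Friday".
"Only" then excludes alternative settings while the background — agent = Priya, thing = the almanac, recipient = Chloé — is held fixed.
No fact keeps agent = Priya, thing = the almanac, recipient = Chloé while changing the setting; every other fact differs on something backgrounded. The reply stands.
(Fact (2) would refute a reading with focus on the thing — but that is not what the question asks.)

0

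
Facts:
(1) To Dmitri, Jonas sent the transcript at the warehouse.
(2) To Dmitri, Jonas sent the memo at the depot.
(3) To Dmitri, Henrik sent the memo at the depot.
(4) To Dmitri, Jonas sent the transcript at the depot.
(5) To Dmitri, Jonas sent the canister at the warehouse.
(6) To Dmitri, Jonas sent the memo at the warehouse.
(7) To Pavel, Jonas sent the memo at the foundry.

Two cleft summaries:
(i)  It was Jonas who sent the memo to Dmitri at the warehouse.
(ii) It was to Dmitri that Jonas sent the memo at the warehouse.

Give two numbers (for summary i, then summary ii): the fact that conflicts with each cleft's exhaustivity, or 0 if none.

0, 0

Summary (i) focuses "Jonas" (the agent); background same thing, recipient, setting (the memo / Dmitri / at the warehouse). No fact matches that background with a different agent, so 0.
Summary (ii) focuses "Dmitri" (the recipient); background same agent, thing, setting (Jonas / the memo / at the warehouse). No fact matches that background with a different recipient, so 0.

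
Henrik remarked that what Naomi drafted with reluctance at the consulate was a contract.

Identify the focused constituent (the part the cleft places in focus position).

In a pseudo-cleft "What ... was X", the post-copular constituent X is the focus.
Here the focus is "a contract". The backgrounded (presupposed) material includes "Naomi", "with reluctance" and "at the consulate".

a contract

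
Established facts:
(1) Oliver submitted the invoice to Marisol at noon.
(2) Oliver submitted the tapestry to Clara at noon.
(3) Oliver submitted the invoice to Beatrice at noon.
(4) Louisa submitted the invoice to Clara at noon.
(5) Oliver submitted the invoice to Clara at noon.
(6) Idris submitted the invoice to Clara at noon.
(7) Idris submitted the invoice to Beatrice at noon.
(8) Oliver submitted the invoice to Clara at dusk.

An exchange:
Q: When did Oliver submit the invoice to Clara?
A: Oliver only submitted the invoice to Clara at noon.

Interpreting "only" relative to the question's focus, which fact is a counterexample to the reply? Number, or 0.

The question "When did ...?" targets the setting, so in the reply the focus falls on "at noon".
"Only" then excludes alternative settings while the background — Oliver as agent and the invoice as thing and Clara as recipient — is held fixed.
Fact (8) shares the background with a different setting (at dusk) — counterexample.
(Fact (2) would refute a reading with focus on the thing — but that is not what the question asks.)

8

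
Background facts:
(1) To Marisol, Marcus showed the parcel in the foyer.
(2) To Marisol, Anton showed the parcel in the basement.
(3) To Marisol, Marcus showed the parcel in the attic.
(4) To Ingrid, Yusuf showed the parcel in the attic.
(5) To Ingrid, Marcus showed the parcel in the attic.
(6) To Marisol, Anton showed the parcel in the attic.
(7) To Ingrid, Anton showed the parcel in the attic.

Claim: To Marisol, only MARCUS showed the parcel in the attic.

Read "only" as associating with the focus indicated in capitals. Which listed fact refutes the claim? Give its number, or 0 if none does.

The capitals mark "Marcus" as focus. So "only" rules out other agents, with the rest (thing = the parcel, recipient = Marisol, setting = in the attic) as background.
Fact (6) shares the background but differs in agent (Anton) — a counterexample.

6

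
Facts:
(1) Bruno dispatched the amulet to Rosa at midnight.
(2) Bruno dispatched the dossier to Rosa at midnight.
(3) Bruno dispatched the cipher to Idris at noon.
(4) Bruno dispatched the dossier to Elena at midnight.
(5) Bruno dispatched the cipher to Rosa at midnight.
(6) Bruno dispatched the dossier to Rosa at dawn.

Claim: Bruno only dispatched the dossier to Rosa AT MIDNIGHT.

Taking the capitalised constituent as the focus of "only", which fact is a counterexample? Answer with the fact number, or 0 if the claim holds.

6

The capitals mark "at midnight" as focus. So "only" rules out other settings, with the rest (agent = Bruno, thing = the dossier, recipient = Rosa) as background.
Fact (6) matches on agent = Bruno, thing = the dossier, recipient = Rosa, but has setting = at dawn instead. That refutes the claim.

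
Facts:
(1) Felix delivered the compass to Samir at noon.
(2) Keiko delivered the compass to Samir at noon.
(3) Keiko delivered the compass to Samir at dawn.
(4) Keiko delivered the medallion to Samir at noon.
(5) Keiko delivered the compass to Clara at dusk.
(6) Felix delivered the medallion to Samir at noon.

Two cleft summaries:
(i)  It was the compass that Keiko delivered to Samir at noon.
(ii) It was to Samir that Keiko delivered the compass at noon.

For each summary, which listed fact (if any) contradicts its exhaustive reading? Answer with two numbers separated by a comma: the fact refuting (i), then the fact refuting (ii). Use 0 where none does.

(i): focus "the compass". Looking for agent = Keiko, recipient = Samir, setting = at noon with some other thing — fact (4) has the medallion there. Refuted.
(ii): focus "Samir". No fact shares agent = Keiko, thing = the compass, setting = at noon with a different recipient. 0.

4, 0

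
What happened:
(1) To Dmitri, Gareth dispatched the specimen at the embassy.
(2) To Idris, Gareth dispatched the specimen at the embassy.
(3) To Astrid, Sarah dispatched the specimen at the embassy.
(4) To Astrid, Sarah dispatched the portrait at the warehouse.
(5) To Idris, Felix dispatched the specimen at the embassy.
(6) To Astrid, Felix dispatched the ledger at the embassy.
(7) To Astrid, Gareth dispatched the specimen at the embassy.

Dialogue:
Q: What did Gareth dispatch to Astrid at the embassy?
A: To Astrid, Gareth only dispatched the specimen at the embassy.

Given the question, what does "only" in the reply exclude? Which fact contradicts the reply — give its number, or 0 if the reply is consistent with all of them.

0

The question "What did ...?" targets the thing, so in the reply the focus falls on "the specimen".
So "only" ranges over things; the rest (agent = Gareth, recipient = Astrid, setting = at the embassy) is presupposed.
No listed fact shares that background with another thing. Nothing contradicts the reply.
(Fact (1) would refute a reading with focus on the recipient — but that is not what the question asks.)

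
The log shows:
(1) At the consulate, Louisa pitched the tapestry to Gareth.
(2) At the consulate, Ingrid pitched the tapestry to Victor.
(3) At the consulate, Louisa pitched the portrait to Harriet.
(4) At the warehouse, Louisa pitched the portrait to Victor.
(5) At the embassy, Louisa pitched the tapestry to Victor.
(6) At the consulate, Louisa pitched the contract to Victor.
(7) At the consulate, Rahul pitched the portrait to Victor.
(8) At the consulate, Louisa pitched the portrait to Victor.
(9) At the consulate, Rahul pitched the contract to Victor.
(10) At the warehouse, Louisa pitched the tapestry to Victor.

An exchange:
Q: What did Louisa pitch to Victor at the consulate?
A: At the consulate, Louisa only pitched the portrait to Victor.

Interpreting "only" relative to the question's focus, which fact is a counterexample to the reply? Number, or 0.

6

Answering "What did ...?" puts focus on the thing — here, "the portrait".
"Only" then excludes alternative things while the background — agent = Louisa, recipient = Victor, setting = at the consulate — is held fixed.
Fact (6) keeps agent = Louisa, recipient = Victor, setting = at the consulate but has thing = the contract; that refutes the reply.
(Fact (3) would refute a reading with focus on the recipient — but that is not what the question asks.)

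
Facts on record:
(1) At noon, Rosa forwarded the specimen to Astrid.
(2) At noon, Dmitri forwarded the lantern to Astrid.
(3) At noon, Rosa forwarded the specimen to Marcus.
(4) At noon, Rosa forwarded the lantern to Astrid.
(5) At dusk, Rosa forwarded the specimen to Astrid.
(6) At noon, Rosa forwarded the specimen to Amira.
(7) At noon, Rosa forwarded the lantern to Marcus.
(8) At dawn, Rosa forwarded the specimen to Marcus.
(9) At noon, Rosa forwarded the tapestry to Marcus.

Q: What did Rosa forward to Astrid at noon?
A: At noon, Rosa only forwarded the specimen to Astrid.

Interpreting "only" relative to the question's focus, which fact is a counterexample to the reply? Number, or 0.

4

Answering "What did ...?" puts focus on the thing — here, "the specimen".
"Only" then excludes alternative things while the background — same agent, recipient, setting (Rosa / Astrid / at noon) — is held fixed.
Fact (4) keeps same agent, recipient, setting (Rosa / Astrid / at noon) but has thing = the lantern; that refutes the reply.
(Fact (5) would refute a reading with focus on the setting — but that is not what the question asks.)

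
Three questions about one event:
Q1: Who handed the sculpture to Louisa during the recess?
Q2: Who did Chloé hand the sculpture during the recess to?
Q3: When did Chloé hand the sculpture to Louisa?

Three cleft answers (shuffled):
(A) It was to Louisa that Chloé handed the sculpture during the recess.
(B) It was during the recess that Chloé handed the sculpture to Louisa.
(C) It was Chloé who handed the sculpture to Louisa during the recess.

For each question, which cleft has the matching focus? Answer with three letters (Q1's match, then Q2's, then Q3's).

Q1 asks about the subject (agent); cleft (C) focuses "Chloé", which is the subject (agent) — so Q1 → C.
Q2 asks about the recipient; cleft (A) focuses "to Louisa", which is the recipient — so Q2 → A.
Q3 asks about the time; cleft (B) focuses "during the recess", which is the time — so Q3 → B.
Mapping: Q1→C, Q2→A, Q3→B.

CAB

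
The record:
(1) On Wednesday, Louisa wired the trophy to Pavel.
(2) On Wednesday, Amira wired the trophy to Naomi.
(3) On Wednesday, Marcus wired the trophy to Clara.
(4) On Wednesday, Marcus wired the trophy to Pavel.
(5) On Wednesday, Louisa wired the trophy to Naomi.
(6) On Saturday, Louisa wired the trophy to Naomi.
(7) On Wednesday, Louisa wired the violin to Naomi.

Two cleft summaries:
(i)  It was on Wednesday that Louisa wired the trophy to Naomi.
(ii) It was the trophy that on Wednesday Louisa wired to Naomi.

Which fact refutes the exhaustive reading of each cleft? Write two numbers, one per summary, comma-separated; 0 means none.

(i): focus "on Wednesday". Looking for Louisa as agent and the trophy as thing and Naomi as recipient with some other setting — fact (6) has on Saturday there. Refuted.
(ii): focus "the trophy". Looking for Louisa as agent and Naomi as recipient and on Wednesday as setting with some other thing — fact (7) has the violin there. Refuted.

6, 7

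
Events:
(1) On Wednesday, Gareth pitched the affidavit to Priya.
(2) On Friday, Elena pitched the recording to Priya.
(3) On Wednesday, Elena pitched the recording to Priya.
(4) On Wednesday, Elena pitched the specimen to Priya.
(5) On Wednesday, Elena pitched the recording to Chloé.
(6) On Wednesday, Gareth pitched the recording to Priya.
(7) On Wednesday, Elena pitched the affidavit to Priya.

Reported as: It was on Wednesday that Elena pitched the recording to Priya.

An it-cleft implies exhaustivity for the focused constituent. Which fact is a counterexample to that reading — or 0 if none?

Focus of the cleft: "on Wednesday" (the setting). Presupposed background: same agent, thing, recipient (Elena / the recording / Priya).
The exhaustive reading says no other setting fits that background.
Fact (2) shares the background but with setting = on Friday; exhaustivity is violated.

2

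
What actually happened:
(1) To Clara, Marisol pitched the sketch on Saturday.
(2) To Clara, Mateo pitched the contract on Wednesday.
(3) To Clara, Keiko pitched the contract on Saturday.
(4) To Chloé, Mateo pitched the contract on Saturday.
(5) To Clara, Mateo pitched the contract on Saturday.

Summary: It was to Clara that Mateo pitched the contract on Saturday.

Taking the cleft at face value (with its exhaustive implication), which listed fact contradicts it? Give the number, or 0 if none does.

4

The cleft puts "Clara" in focus and presupposes the open proposition with same agent, thing, setting (Mateo / the contract / on Saturday).
The exhaustive reading says no other recipient fits that background.
But fact (4) also has same agent, thing, setting (Mateo / the contract / on Saturday), with recipient = Chloé — so the exhaustive reading fails.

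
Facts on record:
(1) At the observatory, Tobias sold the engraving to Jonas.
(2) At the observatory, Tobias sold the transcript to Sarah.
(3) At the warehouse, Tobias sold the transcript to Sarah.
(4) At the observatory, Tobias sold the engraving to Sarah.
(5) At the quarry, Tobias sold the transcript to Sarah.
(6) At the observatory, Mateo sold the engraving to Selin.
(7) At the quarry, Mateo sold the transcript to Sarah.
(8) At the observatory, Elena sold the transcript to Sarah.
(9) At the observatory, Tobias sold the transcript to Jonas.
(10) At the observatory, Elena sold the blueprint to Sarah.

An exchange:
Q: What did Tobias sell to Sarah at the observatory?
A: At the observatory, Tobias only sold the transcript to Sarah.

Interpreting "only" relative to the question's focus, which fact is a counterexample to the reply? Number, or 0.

4

The question "What did ...?" targets the thing, so in the reply the focus falls on "the transcript".
So "only" ranges over things; the rest (same agent, recipient, setting (Tobias / Sarah / at the observatory)) is presupposed.
Fact (4) keeps same agent, recipient, setting (Tobias / Sarah / at the observatory) but has thing = the engraving; that refutes the reply.
(Fact (9) would refute a reading with focus on the recipient — but that is not what the question asks.)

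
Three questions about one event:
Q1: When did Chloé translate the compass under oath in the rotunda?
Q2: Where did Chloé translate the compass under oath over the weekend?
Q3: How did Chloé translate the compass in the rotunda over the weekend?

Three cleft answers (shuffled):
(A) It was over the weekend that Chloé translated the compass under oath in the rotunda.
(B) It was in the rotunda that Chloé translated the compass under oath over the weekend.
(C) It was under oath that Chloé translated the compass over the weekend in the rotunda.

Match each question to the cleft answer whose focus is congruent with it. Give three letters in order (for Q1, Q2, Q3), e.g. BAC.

ABC

Q1 asks about the time; cleft (A) focuses "over the weekend", which is the time — so Q1 → A.
Q2 asks about the location; cleft (B) focuses "in the rotunda", which is the location — so Q2 → B.
Q3 asks about the manner; cleft (C) focuses "under oath", which is the manner — so Q3 → C.
Mapping: Q1→A, Q2→B, Q3→C.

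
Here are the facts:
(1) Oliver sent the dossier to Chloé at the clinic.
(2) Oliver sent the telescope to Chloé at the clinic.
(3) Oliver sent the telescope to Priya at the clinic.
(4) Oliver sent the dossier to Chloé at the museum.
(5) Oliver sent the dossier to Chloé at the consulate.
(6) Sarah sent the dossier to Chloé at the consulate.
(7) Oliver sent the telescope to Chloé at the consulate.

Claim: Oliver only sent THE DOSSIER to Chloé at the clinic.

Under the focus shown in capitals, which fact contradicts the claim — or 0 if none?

Focus (in capitals) is "the dossier" — the thing. "Only" excludes alternative things while holding fixed same agent, recipient, setting (Oliver / Chloé / at the clinic).
Fact (2) shares the background but differs in thing (the telescope) — a counterexample.

2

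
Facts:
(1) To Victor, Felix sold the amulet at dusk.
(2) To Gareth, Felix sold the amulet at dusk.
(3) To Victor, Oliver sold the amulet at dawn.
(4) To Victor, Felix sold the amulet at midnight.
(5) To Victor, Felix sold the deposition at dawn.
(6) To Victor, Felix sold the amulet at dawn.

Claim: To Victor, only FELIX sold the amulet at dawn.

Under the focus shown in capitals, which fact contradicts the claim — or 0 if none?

3

The capitals mark "Felix" as focus. So "only" rules out other agents, with the rest (the amulet as thing and Victor as recipient and at dawn as setting) as background.
Fact (3) matches on the amulet as thing and Victor as recipient and at dawn as setting, but has agent = Oliver instead. That refutes the claim.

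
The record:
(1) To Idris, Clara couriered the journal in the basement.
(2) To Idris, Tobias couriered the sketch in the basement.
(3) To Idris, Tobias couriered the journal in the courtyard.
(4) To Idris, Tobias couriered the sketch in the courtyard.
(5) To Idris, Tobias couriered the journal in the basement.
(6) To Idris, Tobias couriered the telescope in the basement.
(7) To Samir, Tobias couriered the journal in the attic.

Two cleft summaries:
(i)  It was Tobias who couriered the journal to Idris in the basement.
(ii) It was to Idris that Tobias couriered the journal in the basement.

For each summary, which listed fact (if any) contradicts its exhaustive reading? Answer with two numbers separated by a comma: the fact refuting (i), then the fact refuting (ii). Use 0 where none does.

1, 0

(i): focus "Tobias". Looking for same thing, recipient, setting (the journal / Idris / in the basement) with some other agent — fact (1) has Clara there. Refuted.
(ii): focus "Idris". No fact shares same agent, thing, setting (Tobias / the journal / in the basement) with a different recipient. 0.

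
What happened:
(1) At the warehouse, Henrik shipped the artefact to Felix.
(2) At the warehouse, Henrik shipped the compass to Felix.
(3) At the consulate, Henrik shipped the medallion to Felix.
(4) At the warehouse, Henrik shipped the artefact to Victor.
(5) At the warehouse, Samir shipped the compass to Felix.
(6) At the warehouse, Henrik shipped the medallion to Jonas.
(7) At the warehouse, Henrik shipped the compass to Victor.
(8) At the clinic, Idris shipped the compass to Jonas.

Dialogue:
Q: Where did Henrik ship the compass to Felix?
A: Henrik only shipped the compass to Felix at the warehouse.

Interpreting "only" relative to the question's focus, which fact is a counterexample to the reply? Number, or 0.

0

Answering "Where did ...?" puts focus on the setting — here, "at the warehouse".
"Only" then excludes alternative settings while the background — same agent, thing, recipient (Henrik / the compass / Felix) — is held fixed.
No fact keeps same agent, thing, recipient (Henrik / the compass / Felix) while changing the setting; every other fact differs on something backgrounded. The reply stands.
(Fact (7) would refute a reading with focus on the recipient — but that is not what the question asks.)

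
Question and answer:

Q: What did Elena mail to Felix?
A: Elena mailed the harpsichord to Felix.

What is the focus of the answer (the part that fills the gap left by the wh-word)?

The wh-word "what" asks about the direct object.
In the answer, "Elena" and "to Felix" are given — repeated from the question.
The constituent filling the direct object gap is "the harpsichord"; that is the focus and would carry nuclear stress.

the harpsichord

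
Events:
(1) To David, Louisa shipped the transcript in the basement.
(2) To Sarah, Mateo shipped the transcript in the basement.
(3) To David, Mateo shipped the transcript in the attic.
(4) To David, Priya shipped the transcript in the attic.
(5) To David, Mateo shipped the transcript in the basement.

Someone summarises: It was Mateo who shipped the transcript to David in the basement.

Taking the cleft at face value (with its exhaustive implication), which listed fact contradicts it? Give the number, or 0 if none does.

1

The cleft puts "Mateo" in focus and presupposes the open proposition with the transcript as thing and David as recipient and in the basement as setting.
Exhaustivity: Mateo is the only agent satisfying that background.
But fact (1) also has the transcript as thing and David as recipient and in the basement as setting, with agent = Louisa — so the exhaustive reading fails.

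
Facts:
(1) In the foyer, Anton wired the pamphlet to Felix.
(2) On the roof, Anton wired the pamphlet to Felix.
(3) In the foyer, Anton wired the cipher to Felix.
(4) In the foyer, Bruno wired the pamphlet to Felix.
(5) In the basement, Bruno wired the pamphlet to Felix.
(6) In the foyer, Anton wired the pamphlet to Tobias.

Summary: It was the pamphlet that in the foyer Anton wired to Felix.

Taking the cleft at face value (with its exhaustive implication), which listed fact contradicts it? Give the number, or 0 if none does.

The cleft puts "the pamphlet" in focus and presupposes the open proposition with same agent, recipient, setting (Anton / Felix / in the foyer).
Exhaustivity: the pamphlet is the only thing satisfying that background.
But fact (3) also has same agent, recipient, setting (Anton / Felix / in the foyer), with thing = the cipher — so the exhaustive reading fails.

3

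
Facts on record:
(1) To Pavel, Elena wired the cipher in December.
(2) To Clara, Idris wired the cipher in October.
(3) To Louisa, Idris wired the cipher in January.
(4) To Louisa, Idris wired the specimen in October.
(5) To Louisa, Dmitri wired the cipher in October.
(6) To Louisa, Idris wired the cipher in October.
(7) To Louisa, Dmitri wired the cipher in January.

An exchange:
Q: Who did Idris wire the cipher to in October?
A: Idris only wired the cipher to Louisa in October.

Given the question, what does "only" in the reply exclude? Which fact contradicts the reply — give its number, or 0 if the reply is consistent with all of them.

2

The question "Who did ... to ...?" targets the recipient, so in the reply the focus falls on "Louisa".
So "only" ranges over recipients; the rest (same agent, thing, setting (Idris / the cipher / in October)) is presupposed.
Fact (2) keeps same agent, thing, setting (Idris / the cipher / in October) but has recipient = Clara; that refutes the reply.
(Fact (4) would refute a reading with focus on the thing — but that is not what the question asks.)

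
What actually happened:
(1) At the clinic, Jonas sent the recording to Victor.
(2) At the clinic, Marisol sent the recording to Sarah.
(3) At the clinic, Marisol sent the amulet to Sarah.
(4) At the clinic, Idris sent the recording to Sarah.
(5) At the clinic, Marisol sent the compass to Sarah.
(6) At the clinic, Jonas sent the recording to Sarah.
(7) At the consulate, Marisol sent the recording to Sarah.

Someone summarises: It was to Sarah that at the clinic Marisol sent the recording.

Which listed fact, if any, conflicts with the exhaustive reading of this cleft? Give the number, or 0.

The cleft puts "Sarah" in focus and presupposes the open proposition with Marisol as agent and the recording as thing and at the clinic as setting.
The exhaustive reading says no other recipient fits that background.
Every other fact differs from the presupposition on some backgrounded slot, so none challenges the exhaustivity.

0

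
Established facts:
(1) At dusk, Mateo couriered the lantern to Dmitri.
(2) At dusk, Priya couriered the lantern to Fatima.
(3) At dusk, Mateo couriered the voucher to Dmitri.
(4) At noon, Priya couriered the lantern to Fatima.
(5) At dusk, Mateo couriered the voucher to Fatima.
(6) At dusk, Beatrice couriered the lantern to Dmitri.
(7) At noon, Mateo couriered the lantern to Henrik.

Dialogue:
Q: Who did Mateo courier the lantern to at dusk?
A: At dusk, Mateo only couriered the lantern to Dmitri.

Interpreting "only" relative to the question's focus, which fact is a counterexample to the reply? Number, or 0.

0

The question "Who did ... to ...?" targets the recipient, so in the reply the focus falls on "Dmitri".
"Only" then excludes alternative recipients while the background — same agent, thing, setting (Mateo / the lantern / at dusk) — is held fixed.
No fact keeps same agent, thing, setting (Mateo / the lantern / at dusk) while changing the recipient; every other fact differs on something backgrounded. The reply stands.
(Fact (3) would refute a reading with focus on the thing — but that is not what the question asks.)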